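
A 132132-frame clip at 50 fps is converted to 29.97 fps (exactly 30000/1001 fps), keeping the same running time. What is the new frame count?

Target frames = source frames × (target rate / source rate) = 132132 × (30000/1001)/(50) = 132132 × 600/1001 = 79200.

79200 frames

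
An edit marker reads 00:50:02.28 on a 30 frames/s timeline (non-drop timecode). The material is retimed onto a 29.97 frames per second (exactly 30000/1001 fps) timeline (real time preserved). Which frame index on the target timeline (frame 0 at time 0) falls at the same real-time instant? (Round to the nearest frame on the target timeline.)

frame 89998

Source frame index: (0×3600 + 50×60 + 2) × 30 + 28 = 90088.
Real time: 90088 / (30) = 45044/15 s.
Target frame: (45044/15) × (30000/1001) = 90088000/1001 ≈ 89998.002 → 89998.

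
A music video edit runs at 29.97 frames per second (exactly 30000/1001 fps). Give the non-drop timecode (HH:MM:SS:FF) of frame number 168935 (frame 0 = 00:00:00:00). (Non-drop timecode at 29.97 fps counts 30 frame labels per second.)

01:33:51:05

168935 ÷ 30 = 5631 full seconds, remainder 5 frames.
5631 s = 1 h 33 min 51 s.
Timecode: 01:33:51:05.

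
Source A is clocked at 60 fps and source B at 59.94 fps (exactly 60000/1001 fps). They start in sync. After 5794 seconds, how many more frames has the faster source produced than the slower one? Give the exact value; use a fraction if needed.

A emits 60 × 5794 = 347640 frames; B emits 60000/1001 × 5794 = 347640000/1001.
Difference = 347640/1001 frames (≈ 347.2927); B is behind A.

347640/1001 frames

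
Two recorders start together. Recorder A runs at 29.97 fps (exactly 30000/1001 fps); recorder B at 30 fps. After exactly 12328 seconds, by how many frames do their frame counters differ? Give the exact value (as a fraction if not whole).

369840/1001 frames

A emits 30000/1001 × 12328 = 369840000/1001 frames; B emits 30 × 12328 = 369840.
Difference = 369840/1001 frames (≈ 369.4705); B is ahead of A.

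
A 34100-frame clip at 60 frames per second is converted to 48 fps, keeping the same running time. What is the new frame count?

27280 frames

Target frames = source frames × (target rate / source rate) = 34100 × (48)/(60) = 34100 × 4/5 = 27280.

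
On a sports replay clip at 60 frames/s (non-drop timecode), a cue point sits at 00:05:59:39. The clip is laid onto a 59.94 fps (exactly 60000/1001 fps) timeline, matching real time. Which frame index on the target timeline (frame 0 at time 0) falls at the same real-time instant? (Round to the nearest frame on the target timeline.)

frame 21557

Source frame index: (0×3600 + 5×60 + 59) × 60 + 39 = 21579.
Real time: 21579 / (60) = 7193/20 s.
Target frame: (7193/20) × (60000/1001) = 21579000/1001 ≈ 21557.443 → 21557.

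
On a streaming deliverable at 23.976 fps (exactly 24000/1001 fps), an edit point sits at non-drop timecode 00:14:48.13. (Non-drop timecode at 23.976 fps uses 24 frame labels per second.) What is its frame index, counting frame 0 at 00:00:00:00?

frame 21325

Total seconds to the label: (0 × 3600 + 14 × 60 + 48) = 888.
Frame index = 888 × 24 + 13 = 21325.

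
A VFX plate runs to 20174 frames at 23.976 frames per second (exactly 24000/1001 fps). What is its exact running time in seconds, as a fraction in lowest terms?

10097087/12000 seconds

Running time = 20174 ÷ (24000/1001) = 20174 × 1001/24000 = 10097087/12000 s.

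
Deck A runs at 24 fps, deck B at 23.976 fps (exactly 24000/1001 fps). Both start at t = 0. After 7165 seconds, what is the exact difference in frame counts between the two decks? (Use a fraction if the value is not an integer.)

A emits 24 × 7165 = 171960 frames; B emits 24000/1001 × 7165 = 171960000/1001.
Difference = 171960/1001 frames (≈ 171.7882); B is behind A.

171960/1001 frames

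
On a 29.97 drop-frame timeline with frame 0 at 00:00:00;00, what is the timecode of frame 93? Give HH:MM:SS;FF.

Ten DF minutes hold 17982 frames, so frame 93 lies in block 0 (frames 0–17981) with 93 frames into that block.
The block's first minute is 1800 frames and the rest 1798 each; 93 frames reaches minute 0, so 0 × 18 + 0 × 2 = 0 labels have been skipped so far.
Adding those back, label number 93 + 0 = 93 at 30 labels/s is 3 s + 3 f = 0 h 0 min 3 s frame 3, i.e. 00:00:03;03.

00:00:03;03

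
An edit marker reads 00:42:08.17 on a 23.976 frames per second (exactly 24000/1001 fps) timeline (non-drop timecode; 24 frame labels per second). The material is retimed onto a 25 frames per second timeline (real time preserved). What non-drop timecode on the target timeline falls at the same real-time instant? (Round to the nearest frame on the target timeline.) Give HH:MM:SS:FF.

Source frame index: (0×3600 + 42×60 + 8) × 24 + 17 = 60689.
Real time: 60689 / (24000/1001) = 60749689/24000 s.
Target frame: (60749689/24000) × (25) = 60749689/960 ≈ 63280.926 → 63281.
At 25 labels/s: frame 63281 → 00:42:11:06.

00:42:11:06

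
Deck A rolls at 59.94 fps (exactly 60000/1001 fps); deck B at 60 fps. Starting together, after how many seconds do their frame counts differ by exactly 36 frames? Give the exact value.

600.6 seconds

The gap grows by |60 − 60000/1001| = 60/1001 frames per second.
Time for a 36-frame gap: 36 ÷ (60/1001) = 600.6 s.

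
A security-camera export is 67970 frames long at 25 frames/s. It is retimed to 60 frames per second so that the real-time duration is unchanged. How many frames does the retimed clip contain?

Target frames = source frames × (target rate / source rate) = 67970 × (60)/(25) = 67970 × 12/5 = 163128.

163128 frames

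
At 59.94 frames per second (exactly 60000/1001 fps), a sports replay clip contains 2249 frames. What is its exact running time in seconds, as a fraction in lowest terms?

Running time = 2249 ÷ (60000/1001) = 2249 × 1001/60000 = 2251249/60000 s.

2251249/60000 seconds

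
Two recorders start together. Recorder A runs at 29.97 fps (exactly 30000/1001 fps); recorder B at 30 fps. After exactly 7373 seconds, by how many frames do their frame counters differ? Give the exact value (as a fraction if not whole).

A emits 30000/1001 × 7373 = 221190000/1001 frames; B emits 30 × 7373 = 221190.
Difference = 221190/1001 frames (≈ 220.9690); B is ahead of A.

221190/1001 frames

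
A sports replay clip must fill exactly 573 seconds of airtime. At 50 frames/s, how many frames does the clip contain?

28650 frames

Frames = 573 × 50 = 28650.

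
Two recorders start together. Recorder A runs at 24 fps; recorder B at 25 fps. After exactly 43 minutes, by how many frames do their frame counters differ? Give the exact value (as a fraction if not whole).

43 min = 2580 s.
A emits 24 × 2580 = 61920 frames; B emits 25 × 2580 = 64500.
Difference = 2580 frames; B is ahead of A.

2580 frames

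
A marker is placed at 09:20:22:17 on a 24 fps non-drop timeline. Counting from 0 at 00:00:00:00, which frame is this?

frame 806945

Total seconds to the label: (9 × 3600 + 20 × 60 + 22) = 33622.
Frame index = 33622 × 24 + 17 = 806945.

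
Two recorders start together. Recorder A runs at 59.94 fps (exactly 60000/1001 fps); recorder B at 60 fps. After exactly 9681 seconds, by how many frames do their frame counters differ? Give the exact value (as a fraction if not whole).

82980/143 frames

A emits 60000/1001 × 9681 = 82980000/143 frames; B emits 60 × 9681 = 580860.
Difference = 82980/143 frames (≈ 580.2797); B is ahead of A.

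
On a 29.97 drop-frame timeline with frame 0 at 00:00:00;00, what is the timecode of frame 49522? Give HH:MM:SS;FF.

Each 10-minute DF block holds 10 × 60 × 30 − 9 × 2 = 17982 frames. 49522 ÷ 17982 → 2 full blocks, remainder 13558.
Within the partial block the first minute is 1800 frames and each further minute 1798, so 7 further minute boundaries passed. Total skipped labels = 18 × 2 + 2 × 7 = 50.
Non-drop label index = 49522 + 50 = 49572; at 30 labels/s that is 00:27:32:12, i.e. DF 00:27:32;12.

00:27:32;12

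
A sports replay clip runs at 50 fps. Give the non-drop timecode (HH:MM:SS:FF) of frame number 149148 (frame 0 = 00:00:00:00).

00:49:42:48

149148 ÷ 50 = 2982 full seconds, remainder 48 frames.
2982 s = 0 h 49 min 42 s.
Timecode: 00:49:42:48.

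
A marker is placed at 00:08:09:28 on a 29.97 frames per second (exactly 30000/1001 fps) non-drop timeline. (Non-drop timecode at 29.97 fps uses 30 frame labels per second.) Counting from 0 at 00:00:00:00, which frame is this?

Total seconds to the label: (0 × 3600 + 8 × 60 + 9) = 489.
Frame index = 489 × 30 + 28 = 14698.

14698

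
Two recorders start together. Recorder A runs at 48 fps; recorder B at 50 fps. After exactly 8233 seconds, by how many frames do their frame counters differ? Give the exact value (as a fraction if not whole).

16466 frames

A emits 48 × 8233 = 395184 frames; B emits 50 × 8233 = 411650.
Difference = 16466 frames; B is ahead of A.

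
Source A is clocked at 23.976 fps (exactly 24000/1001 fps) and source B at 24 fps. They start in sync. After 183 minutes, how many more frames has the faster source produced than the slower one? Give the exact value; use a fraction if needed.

263520/1001 frames

183 min = 10980 s.
A emits 24000/1001 × 10980 = 263520000/1001 frames; B emits 24 × 10980 = 263520.
Difference = 263520/1001 frames (≈ 263.2567); B is ahead of A.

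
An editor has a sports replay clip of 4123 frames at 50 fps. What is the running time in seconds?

Running time = 4123 / (50) = 82.46 s.

82.46 seconds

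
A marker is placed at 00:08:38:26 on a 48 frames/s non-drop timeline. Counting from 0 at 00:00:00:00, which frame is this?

Total seconds to the label: (0 × 3600 + 8 × 60 + 38) = 518.
Frame index = 518 × 48 + 26 = 24890.

24890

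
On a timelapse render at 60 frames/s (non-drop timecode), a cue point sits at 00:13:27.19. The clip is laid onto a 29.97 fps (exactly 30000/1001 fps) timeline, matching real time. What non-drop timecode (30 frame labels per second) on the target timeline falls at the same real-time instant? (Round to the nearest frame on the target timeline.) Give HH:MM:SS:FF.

00:13:26:15

Source frame index: (0×3600 + 13×60 + 27) × 60 + 19 = 48439.
Real time: 48439 / (60) = 48439/60 s.
Target frame: (48439/60) × (30000/1001) = 24219500/1001 ≈ 24195.305 → 24195.
At 30 labels/s: frame 24195 → 00:13:26:15.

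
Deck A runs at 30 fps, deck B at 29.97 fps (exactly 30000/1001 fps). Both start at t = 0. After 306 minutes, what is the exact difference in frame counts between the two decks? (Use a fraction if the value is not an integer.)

306 min = 18360 s.
A emits 30 × 18360 = 550800 frames; B emits 30000/1001 × 18360 = 550800000/1001.
Difference = 550800/1001 frames (≈ 550.2498); B is behind A.

550800/1001 frames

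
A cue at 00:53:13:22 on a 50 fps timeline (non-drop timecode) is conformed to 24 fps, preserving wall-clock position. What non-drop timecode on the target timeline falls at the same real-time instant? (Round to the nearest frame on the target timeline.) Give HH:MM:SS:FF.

00:53:13:11

Source frame index: (0×3600 + 53×60 + 13) × 50 + 22 = 159672.
Real time: 159672 / (50) = 79836/25 s.
Target frame: (79836/25) × (24) = 1916064/25 ≈ 76642.560 → 76643.
At 24 labels/s: frame 76643 → 00:53:13:11.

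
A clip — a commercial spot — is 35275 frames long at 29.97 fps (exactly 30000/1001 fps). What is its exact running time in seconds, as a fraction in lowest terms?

Running time = 35275 ÷ (30000/1001) = 35275 × 1001/30000 = 1412411/1200 s.

1412411/1200 seconds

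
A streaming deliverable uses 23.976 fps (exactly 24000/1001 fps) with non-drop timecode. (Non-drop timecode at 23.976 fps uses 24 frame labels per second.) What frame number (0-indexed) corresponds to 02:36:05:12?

224772

Total seconds to the label: (2 × 3600 + 36 × 60 + 5) = 9365.
Frame index = 9365 × 24 + 12 = 224772.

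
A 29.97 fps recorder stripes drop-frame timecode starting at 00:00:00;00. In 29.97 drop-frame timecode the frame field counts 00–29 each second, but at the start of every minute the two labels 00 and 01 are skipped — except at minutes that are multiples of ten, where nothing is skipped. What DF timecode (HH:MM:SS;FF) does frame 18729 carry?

Each 10-minute DF block holds 10 × 60 × 30 − 9 × 2 = 17982 frames. 18729 ÷ 17982 → 1 full block, remainder 747.
Within the partial block the first minute is 1800 frames and each further minute 1798, so 0 further minute boundaries passed. Total skipped labels = 18 × 1 + 2 × 0 = 18.
Non-drop label index = 18729 + 18 = 18747; at 30 labels/s that is 00:10:24:27, i.e. DF 00:10:24;27.

00:10:24;27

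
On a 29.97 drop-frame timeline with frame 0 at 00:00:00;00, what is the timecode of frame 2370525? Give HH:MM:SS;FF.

21:58:16;19

Ten DF minutes hold 17982 frames, so frame 2370525 lies in block 131 (frames 2355642–2373623) with 14883 frames into that block.
The block's first minute is 1800 frames and the rest 1798 each; 14883 frames reaches minute 8, so 131 × 18 + 8 × 2 = 2374 labels have been skipped so far.
Adding those back, label number 2370525 + 2374 = 2372899 at 30 labels/s is 79096 s + 19 f = 21 h 58 min 16 s frame 19, i.e. 21:58:16;19.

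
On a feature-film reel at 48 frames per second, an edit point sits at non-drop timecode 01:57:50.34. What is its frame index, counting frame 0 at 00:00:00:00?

339394

Total seconds to the label: (1 × 3600 + 57 × 60 + 50) = 7070.
Frame index = 7070 × 48 + 34 = 339394.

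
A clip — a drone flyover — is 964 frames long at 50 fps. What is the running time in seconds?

19.28 seconds

Running time = 964 / (50) = 19.28 s.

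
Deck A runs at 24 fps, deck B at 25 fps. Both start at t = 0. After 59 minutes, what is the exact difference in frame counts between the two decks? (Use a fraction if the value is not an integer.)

3540 frames

59 min = 3540 s.
A emits 24 × 3540 = 84960 frames; B emits 25 × 3540 = 88500.
Difference = 3540 frames; B is ahead of A.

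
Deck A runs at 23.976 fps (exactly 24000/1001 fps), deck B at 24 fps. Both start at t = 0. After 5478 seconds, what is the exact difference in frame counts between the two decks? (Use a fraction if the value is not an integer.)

11952/91 frames

A emits 24000/1001 × 5478 = 11952000/91 frames; B emits 24 × 5478 = 131472.
Difference = 11952/91 frames (≈ 131.3407); B is ahead of A.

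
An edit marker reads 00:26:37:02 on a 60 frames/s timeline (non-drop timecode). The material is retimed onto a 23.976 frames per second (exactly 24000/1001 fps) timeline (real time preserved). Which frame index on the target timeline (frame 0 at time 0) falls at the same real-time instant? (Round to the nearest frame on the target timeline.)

Source frame index: (0×3600 + 26×60 + 37) × 60 + 2 = 95822.
Real time: 95822 / (60) = 47911/30 s.
Target frame: (47911/30) × (24000/1001) = 38328800/1001 ≈ 38290.509 → 38291.

frame 38291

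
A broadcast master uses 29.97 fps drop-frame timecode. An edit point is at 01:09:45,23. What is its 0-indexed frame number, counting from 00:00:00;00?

Complete 10-minute blocks: 6, each 17982 frames → 107892.
Remaining 9 whole minutes in the current block: 1800 + 8 × 1798 = 16184 frames.
Within the current minute: 45 × 30 + 23 − 2 = 1371 (labels ;00/;01 skipped at this minute). Total = 107892 + 16184 + 1371 = 125447.

125447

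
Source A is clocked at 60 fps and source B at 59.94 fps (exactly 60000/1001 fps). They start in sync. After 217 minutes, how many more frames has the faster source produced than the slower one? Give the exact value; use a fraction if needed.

111600/143 frames

217 min = 13020 s.
A emits 60 × 13020 = 781200 frames; B emits 60000/1001 × 13020 = 111600000/143.
Difference = 111600/143 frames (≈ 780.4196); B is behind A.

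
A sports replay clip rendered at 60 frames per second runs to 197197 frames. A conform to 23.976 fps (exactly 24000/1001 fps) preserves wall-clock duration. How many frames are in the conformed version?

Target frames = source frames × (target rate / source rate) = 197197 × (24000/1001)/(60) = 197197 × 400/1001 = 78800.

78800 frames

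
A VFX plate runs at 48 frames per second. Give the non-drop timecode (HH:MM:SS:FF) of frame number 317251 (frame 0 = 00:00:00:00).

01:50:09:19

317251 ÷ 48 = 6609 full seconds, remainder 19 frames.
6609 s = 1 h 50 min 9 s.
Timecode: 01:50:09:19.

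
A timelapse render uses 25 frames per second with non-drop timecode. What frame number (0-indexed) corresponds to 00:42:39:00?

frame 63975

Total seconds to the label: (0 × 3600 + 42 × 60 + 39) = 2559.
Frame index = 2559 × 25 + 0 = 63975.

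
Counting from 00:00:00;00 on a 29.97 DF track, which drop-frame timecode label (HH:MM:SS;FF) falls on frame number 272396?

Ten DF minutes hold 17982 frames, so frame 272396 lies in block 15 (frames 269730–287711) with 2666 frames into that block.
The block's first minute is 1800 frames and the rest 1798 each; 2666 frames reaches minute 1, so 15 × 18 + 1 × 2 = 272 labels have been skipped so far.
Adding those back, label number 272396 + 272 = 272668 at 30 labels/s is 9088 s + 28 f = 2 h 31 min 28 s frame 28, i.e. 02:31:28;28.

02:31:28;28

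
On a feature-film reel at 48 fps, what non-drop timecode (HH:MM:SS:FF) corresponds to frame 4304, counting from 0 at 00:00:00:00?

00:01:29:32

4304 ÷ 48 = 89 full seconds, remainder 32 frames.
89 s = 0 h 1 min 29 s.
Timecode: 00:01:29:32.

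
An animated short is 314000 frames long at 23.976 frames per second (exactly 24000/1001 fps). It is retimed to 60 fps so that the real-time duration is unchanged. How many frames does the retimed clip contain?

785785 frames

Target frames = source frames × (target rate / source rate) = 314000 × (60)/(24000/1001) = 314000 × 1001/400 = 785785.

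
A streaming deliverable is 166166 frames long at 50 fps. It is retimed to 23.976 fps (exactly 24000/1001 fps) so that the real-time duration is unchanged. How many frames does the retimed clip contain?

79680 frames

Target frames = source frames × (target rate / source rate) = 166166 × (24000/1001)/(50) = 166166 × 480/1001 = 79680.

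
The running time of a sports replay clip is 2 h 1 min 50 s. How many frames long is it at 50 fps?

2 h 1 min 50 s = 7310 s.
Frames = 7310 × 50 = 365500.

365500 frames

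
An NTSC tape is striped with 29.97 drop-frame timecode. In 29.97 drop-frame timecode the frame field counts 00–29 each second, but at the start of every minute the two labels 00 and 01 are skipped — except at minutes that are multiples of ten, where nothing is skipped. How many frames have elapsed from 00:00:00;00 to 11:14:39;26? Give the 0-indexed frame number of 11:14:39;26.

Complete 10-minute blocks: 67, each 17982 frames → 1204794.
Remaining 4 whole minutes in the current block: 1800 + 3 × 1798 = 7194 frames.
Within the current minute: 39 × 30 + 26 − 2 = 1194 (labels ;00/;01 skipped at this minute). Total = 1204794 + 7194 + 1194 = 1213182.

1213182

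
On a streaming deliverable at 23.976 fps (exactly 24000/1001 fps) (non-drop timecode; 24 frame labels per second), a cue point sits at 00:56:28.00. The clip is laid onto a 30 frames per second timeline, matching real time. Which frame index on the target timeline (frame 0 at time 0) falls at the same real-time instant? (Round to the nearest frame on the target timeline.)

Source frame index: (0×3600 + 56×60 + 28) × 24 + 0 = 81312.
Real time: 81312 / (24000/1001) = 847847/250 s.
Target frame: (847847/250) × (30) = 2543541/25 ≈ 101741.640 → 101742.

frame 101742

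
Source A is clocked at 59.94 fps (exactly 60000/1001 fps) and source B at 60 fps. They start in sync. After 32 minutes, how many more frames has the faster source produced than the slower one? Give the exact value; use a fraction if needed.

32 min = 1920 s.
A emits 60000/1001 × 1920 = 115200000/1001 frames; B emits 60 × 1920 = 115200.
Difference = 115200/1001 frames (≈ 115.0849); B is ahead of A.

115200/1001 frames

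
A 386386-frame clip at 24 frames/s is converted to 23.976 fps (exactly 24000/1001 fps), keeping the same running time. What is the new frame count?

Target frames = source frames × (target rate / source rate) = 386386 × (24000/1001)/(24) = 386386 × 1000/1001 = 386000.

386000 frames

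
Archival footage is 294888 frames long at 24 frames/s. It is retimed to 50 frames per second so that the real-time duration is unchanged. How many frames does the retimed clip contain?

614350 frames

Target frames = source frames × (target rate / source rate) = 294888 × (50)/(24) = 294888 × 25/12 = 614350.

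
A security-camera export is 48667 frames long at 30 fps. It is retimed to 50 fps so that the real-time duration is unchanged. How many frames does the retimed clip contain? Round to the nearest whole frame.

Frames at target rate = 48667 × (50) / (30) = 243335/3 ≈ 81111.667.
Nearest whole frame: 81112.

81112 frames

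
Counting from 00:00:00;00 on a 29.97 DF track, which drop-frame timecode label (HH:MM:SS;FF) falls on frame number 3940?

Each 10-minute DF block holds 10 × 60 × 30 − 9 × 2 = 17982 frames. 3940 ÷ 17982 → 0 full blocks, remainder 3940.
Within the partial block the first minute is 1800 frames and each further minute 1798, so 2 further minute boundaries passed. Total skipped labels = 18 × 0 + 2 × 2 = 4.
Non-drop label index = 3940 + 4 = 3944; at 30 labels/s that is 00:02:11:14, i.e. DF 00:02:11;14.

00:02:11;14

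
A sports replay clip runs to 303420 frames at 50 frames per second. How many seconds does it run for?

Running time = 303420 / (50) = 6068.4 s.

6068.4 seconds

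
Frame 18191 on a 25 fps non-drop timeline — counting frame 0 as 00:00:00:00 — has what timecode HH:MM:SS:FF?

18191 ÷ 25 = 727 full seconds, remainder 16 frames.
727 s = 0 h 12 min 7 s.
Timecode: 00:12:07:16.

00:12:07:16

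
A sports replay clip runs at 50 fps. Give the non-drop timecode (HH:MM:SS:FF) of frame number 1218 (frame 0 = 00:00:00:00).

1218 ÷ 50 = 24 full seconds, remainder 18 frames.
24 s = 0 h 0 min 24 s.
Timecode: 00:00:24:18.

00:00:24:18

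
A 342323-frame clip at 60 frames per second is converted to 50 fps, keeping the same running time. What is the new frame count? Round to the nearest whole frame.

285269 frames

Frames at target rate = 342323 × (50) / (60) = 1711615/6 ≈ 285269.167.
Nearest whole frame: 285269.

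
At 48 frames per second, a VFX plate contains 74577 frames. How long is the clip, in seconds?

Running time = 74577 / (48) = 1553.6875 s.

1553.6875 seconds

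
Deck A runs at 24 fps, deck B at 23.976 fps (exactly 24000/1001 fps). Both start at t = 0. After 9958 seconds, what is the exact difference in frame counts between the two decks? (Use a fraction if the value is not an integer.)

A emits 24 × 9958 = 238992 frames; B emits 24000/1001 × 9958 = 18384000/77.
Difference = 18384/77 frames (≈ 238.7532); B is behind A.

18384/77 frames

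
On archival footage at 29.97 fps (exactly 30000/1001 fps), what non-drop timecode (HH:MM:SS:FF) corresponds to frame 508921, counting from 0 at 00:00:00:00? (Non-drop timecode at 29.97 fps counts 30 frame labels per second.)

508921 ÷ 30 = 16964 full seconds, remainder 1 frame.
16964 s = 4 h 42 min 44 s.
Timecode: 04:42:44:01.

04:42:44:01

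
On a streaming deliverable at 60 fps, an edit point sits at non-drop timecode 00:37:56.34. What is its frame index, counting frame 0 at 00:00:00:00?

frame 136594

Total seconds to the label: (0 × 3600 + 37 × 60 + 56) = 2276.
Frame index = 2276 × 60 + 34 = 136594.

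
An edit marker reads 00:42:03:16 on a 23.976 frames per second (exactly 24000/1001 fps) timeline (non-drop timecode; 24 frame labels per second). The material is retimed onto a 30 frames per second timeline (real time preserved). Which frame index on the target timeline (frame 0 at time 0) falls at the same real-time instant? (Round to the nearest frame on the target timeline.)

Source frame index: (0×3600 + 42×60 + 3) × 24 + 16 = 60568.
Real time: 60568 / (24000/1001) = 7578571/3000 s.
Target frame: (7578571/3000) × (30) = 7578571/100 ≈ 75785.710 → 75786.

frame 75786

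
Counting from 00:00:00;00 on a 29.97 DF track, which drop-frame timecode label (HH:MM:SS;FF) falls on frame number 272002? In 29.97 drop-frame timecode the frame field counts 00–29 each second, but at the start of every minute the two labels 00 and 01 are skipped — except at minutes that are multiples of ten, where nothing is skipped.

02:31:15;24

Ten DF minutes hold 17982 frames, so frame 272002 lies in block 15 (frames 269730–287711) with 2272 frames into that block.
The block's first minute is 1800 frames and the rest 1798 each; 2272 frames reaches minute 1, so 15 × 18 + 1 × 2 = 272 labels have been skipped so far.
Adding those back, label number 272002 + 272 = 272274 at 30 labels/s is 9075 s + 24 f = 2 h 31 min 15 s frame 24, i.e. 02:31:15;24.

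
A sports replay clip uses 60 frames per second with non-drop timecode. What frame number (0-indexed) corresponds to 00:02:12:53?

Total seconds to the label: (0 × 3600 + 2 × 60 + 12) = 132.
Frame index = 132 × 60 + 53 = 7973.

frame 7973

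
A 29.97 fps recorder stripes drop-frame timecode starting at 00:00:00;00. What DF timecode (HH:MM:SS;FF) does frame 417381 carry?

Each 10-minute DF block holds 10 × 60 × 30 − 9 × 2 = 17982 frames. 417381 ÷ 17982 → 23 full blocks, remainder 3795.
Within the partial block the first minute is 1800 frames and each further minute 1798, so 2 further minute boundaries passed. Total skipped labels = 18 × 23 + 2 × 2 = 418.
Non-drop label index = 417381 + 418 = 417799; at 30 labels/s that is 03:52:06:19, i.e. DF 03:52:06;19.

03:52:06;19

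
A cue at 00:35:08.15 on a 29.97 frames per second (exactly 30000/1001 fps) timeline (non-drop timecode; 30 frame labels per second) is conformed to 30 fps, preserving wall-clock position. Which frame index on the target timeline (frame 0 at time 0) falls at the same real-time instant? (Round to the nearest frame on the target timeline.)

frame 63318

Source frame index: (0×3600 + 35×60 + 8) × 30 + 15 = 63255.
Real time: 63255 / (30000/1001) = 4221217/2000 s.
Target frame: (4221217/2000) × (30) = 12663651/200 ≈ 63318.255 → 63318.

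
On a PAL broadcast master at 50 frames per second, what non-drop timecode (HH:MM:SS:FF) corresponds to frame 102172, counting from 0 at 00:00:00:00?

102172 ÷ 50 = 2043 full seconds, remainder 22 frames.
2043 s = 0 h 34 min 3 s.
Timecode: 00:34:03:22.

00:34:03:22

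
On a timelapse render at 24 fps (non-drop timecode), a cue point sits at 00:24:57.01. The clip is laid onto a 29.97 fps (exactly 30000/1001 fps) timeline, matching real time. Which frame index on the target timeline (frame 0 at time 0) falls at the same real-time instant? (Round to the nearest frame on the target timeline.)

Source frame index: (0×3600 + 24×60 + 57) × 24 + 1 = 35929.
Real time: 35929 / (24) = 35929/24 s.
Target frame: (35929/24) × (30000/1001) = 44911250/1001 ≈ 44866.384 → 44866.

frame 44866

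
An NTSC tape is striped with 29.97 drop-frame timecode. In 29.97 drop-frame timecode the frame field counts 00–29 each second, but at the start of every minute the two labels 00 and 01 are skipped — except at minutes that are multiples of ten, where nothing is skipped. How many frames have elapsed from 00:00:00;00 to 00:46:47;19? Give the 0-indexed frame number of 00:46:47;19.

As if non-drop at 30 labels/s: (0 × 3600 + 46 × 60 + 47) × 30 + 19 = 84229.
Minute boundaries passed: 46; those not divisible by 10: 46 − 4 = 42; dropped labels = 2 × 42 = 84.
Actual frame index = 84229 − 84 = 84145.

84145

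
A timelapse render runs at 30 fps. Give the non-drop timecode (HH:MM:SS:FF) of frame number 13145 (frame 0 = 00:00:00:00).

13145 ÷ 30 = 438 full seconds, remainder 5 frames.
438 s = 0 h 7 min 18 s.
Timecode: 00:07:18:05.

00:07:18:05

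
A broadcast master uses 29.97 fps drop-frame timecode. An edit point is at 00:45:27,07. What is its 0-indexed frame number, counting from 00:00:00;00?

81735

Complete 10-minute blocks: 4, each 17982 frames → 71928.
Remaining 5 whole minutes in the current block: 1800 + 4 × 1798 = 8992 frames.
Within the current minute: 27 × 30 + 7 − 2 = 815 (labels ;00/;01 skipped at this minute). Total = 71928 + 8992 + 815 = 81735.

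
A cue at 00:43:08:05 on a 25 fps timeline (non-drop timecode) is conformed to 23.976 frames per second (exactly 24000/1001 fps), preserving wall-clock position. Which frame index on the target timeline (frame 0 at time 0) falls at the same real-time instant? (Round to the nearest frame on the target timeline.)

Source frame index: (0×3600 + 43×60 + 8) × 25 + 5 = 64705.
Real time: 64705 / (25) = 12941/5 s.
Target frame: (12941/5) × (24000/1001) = 62116800/1001 ≈ 62054.745 → 62055.

frame 62055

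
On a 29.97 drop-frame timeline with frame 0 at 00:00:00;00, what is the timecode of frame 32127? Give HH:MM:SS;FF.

Each 10-minute DF block holds 10 × 60 × 30 − 9 × 2 = 17982 frames. 32127 ÷ 17982 → 1 full block, remainder 14145.
Within the partial block the first minute is 1800 frames and each further minute 1798, so 7 further minute boundaries passed. Total skipped labels = 18 × 1 + 2 × 7 = 32.
Non-drop label index = 32127 + 32 = 32159; at 30 labels/s that is 00:17:51:29, i.e. DF 00:17:51;29.

00:17:51;29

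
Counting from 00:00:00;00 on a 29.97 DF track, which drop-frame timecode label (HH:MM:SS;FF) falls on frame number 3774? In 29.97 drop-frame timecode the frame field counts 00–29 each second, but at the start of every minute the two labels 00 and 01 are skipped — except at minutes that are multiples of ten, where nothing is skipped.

Ten DF minutes hold 17982 frames, so frame 3774 lies in block 0 (frames 0–17981) with 3774 frames into that block.
The block's first minute is 1800 frames and the rest 1798 each; 3774 frames reaches minute 2, so 0 × 18 + 2 × 2 = 4 labels have been skipped so far.
Adding those back, label number 3774 + 4 = 3778 at 30 labels/s is 125 s + 28 f = 0 h 2 min 5 s frame 28, i.e. 00:02:05;28.

00:02:05;28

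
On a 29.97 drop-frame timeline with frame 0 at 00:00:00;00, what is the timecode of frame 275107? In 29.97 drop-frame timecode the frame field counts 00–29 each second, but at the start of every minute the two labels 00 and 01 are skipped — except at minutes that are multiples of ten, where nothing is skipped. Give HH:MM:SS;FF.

02:32:59;11

Each 10-minute DF block holds 10 × 60 × 30 − 9 × 2 = 17982 frames. 275107 ÷ 17982 → 15 full blocks, remainder 5377.
Within the partial block the first minute is 1800 frames and each further minute 1798, so 2 further minute boundaries passed. Total skipped labels = 18 × 15 + 2 × 2 = 274.
Non-drop label index = 275107 + 274 = 275381; at 30 labels/s that is 02:32:59:11, i.e. DF 02:32:59;11.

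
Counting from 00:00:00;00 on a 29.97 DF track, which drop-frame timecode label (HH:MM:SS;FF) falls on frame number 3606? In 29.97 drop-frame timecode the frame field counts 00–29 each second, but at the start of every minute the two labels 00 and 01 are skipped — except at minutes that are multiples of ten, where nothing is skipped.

00:02:00;10

Ten DF minutes hold 17982 frames, so frame 3606 lies in block 0 (frames 0–17981) with 3606 frames into that block.
The block's first minute is 1800 frames and the rest 1798 each; 3606 frames reaches minute 2, so 0 × 18 + 2 × 2 = 4 labels have been skipped so far.
Adding those back, label number 3606 + 4 = 3610 at 30 labels/s is 120 s + 10 f = 0 h 2 min 0 s frame 10, i.e. 00:02:00;10.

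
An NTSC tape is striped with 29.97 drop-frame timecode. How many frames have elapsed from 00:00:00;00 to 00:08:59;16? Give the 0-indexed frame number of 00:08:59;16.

16170

As if non-drop at 30 labels/s: (0 × 3600 + 8 × 60 + 59) × 30 + 16 = 16186.
Minute boundaries passed: 8; those not divisible by 10: 8 − 0 = 8; dropped labels = 2 × 8 = 16.
Actual frame index = 16186 − 16 = 16170.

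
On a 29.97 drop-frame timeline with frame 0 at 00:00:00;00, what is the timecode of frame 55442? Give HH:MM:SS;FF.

Ten DF minutes hold 17982 frames, so frame 55442 lies in block 3 (frames 53946–71927) with 1496 frames into that block.
The block's first minute is 1800 frames and the rest 1798 each; 1496 frames reaches minute 0, so 3 × 18 + 0 × 2 = 54 labels have been skipped so far.
Adding those back, label number 55442 + 54 = 55496 at 30 labels/s is 1849 s + 26 f = 0 h 30 min 49 s frame 26, i.e. 00:30:49;26.

00:30:49;26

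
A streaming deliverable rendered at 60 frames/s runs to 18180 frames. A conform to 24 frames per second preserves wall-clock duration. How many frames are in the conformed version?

7272 frames

Target frames = source frames × (target rate / source rate) = 18180 × (24)/(60) = 18180 × 2/5 = 7272.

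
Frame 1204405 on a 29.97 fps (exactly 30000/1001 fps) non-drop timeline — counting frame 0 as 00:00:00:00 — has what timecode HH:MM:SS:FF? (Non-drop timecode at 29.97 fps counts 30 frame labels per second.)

1204405 ÷ 30 = 40146 full seconds, remainder 25 frames.
40146 s = 11 h 9 min 6 s.
Timecode: 11:09:06:25.

11:09:06:25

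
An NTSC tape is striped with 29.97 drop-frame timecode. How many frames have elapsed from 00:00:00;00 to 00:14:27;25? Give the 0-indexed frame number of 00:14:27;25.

As if non-drop at 30 labels/s: (0 × 3600 + 14 × 60 + 27) × 30 + 25 = 26035.
Minute boundaries passed: 14; those not divisible by 10: 14 − 1 = 13; dropped labels = 2 × 13 = 26.
Actual frame index = 26035 − 26 = 26009.

26009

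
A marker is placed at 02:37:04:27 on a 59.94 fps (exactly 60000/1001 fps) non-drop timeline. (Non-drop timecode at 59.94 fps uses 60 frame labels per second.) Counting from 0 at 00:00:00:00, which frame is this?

Total seconds to the label: (2 × 3600 + 37 × 60 + 4) = 9424.
Frame index = 9424 × 60 + 27 = 565467.

565467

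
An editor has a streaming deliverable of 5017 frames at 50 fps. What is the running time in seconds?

Running time = 5017 / (50) = 100.34 s.

100.34 seconds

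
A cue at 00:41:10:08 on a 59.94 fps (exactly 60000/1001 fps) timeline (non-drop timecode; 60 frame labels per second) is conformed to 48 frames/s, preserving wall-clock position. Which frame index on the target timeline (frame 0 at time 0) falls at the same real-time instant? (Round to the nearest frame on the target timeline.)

frame 118685

Source frame index: (0×3600 + 41×60 + 10) × 60 + 8 = 148208.
Real time: 148208 / (60000/1001) = 9272263/3750 s.
Target frame: (9272263/3750) × (48) = 74178104/625 ≈ 118684.966 → 118685.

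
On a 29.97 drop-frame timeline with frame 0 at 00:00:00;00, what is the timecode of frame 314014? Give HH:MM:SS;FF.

02:54:37;18

Each 10-minute DF block holds 10 × 60 × 30 − 9 × 2 = 17982 frames. 314014 ÷ 17982 → 17 full blocks, remainder 8320.
Within the partial block the first minute is 1800 frames and each further minute 1798, so 4 further minute boundaries passed. Total skipped labels = 18 × 17 + 2 × 4 = 314.
Non-drop label index = 314014 + 314 = 314328; at 30 labels/s that is 02:54:37:18, i.e. DF 02:54:37;18.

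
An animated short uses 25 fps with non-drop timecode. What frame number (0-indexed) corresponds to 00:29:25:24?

Total seconds to the label: (0 × 3600 + 29 × 60 + 25) = 1765.
Frame index = 1765 × 25 + 24 = 44149.

44149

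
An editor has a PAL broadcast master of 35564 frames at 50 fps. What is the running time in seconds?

711.28 seconds

Running time = 35564 / (50) = 711.28 s.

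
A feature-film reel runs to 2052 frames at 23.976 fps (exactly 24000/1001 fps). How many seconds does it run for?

Running time = 2052 / (24000/1001) = 85.5855 s.

85.5855 seconds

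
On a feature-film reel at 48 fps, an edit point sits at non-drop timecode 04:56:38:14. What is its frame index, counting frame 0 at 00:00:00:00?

frame 854318

Total seconds to the label: (4 × 3600 + 56 × 60 + 38) = 17798.
Frame index = 17798 × 48 + 14 = 854318.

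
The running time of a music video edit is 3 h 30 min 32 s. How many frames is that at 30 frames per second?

378960 frames

3 h 30 min 32 s = 12632 s.
Frames = 12632 × 30 = 378960.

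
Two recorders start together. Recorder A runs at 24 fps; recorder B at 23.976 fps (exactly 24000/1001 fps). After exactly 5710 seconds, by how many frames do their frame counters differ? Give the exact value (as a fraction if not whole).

A emits 24 × 5710 = 137040 frames; B emits 24000/1001 × 5710 = 137040000/1001.
Difference = 137040/1001 frames (≈ 136.9031); B is behind A.

137040/1001 frames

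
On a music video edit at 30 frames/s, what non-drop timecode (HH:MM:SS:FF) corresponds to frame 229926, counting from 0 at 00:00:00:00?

229926 ÷ 30 = 7664 full seconds, remainder 6 frames.
7664 s = 2 h 7 min 44 s.
Timecode: 02:07:44:06.

02:07:44:06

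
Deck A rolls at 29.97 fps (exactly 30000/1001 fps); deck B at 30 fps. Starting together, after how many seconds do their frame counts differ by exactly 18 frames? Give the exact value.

The gap grows by |30 − 30000/1001| = 30/1001 frames per second.
Time for a 18-frame gap: 18 ÷ (30/1001) = 600.6 s.

600.6 seconds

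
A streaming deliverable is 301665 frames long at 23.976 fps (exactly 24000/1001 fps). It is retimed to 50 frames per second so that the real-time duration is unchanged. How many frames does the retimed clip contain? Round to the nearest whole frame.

629097 frames

Frames at target rate = 301665 × (50) / (24000/1001) = 20131111/32 ≈ 629097.219.
Nearest whole frame: 629097.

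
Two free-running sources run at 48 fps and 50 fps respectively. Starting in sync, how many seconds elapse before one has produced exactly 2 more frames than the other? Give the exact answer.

The gap grows by |50 − 48| = 2 frames per second.
Time for a 2-frame gap: 2 ÷ (2) = 1 s.

1 seconds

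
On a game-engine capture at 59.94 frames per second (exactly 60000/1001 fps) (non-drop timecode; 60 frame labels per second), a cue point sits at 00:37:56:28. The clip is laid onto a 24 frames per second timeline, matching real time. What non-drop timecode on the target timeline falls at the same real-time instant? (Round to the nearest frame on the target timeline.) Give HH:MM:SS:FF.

00:37:58:18

Source frame index: (0×3600 + 37×60 + 56) × 60 + 28 = 136588.
Real time: 136588 / (60000/1001) = 34181147/15000 s.
Target frame: (34181147/15000) × (24) = 34181147/625 ≈ 54689.835 → 54690.
At 24 labels/s: frame 54690 → 00:37:58:18.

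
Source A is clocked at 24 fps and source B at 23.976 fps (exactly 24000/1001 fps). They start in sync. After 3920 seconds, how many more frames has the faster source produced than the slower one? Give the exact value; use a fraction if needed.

A emits 24 × 3920 = 94080 frames; B emits 24000/1001 × 3920 = 13440000/143.
Difference = 13440/143 frames (≈ 93.9860); B is behind A.

13440/143 frames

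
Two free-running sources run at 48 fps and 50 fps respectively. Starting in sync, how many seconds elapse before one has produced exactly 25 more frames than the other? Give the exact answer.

The gap grows by |50 − 48| = 2 frames per second.
Time for a 25-frame gap: 25 ÷ (2) = 12.5 s.

12.5 seconds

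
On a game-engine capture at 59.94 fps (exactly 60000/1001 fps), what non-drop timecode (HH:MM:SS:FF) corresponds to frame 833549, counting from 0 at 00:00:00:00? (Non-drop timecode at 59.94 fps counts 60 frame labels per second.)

833549 ÷ 60 = 13892 full seconds, remainder 29 frames.
13892 s = 3 h 51 min 32 s.
Timecode: 03:51:32:29.

03:51:32:29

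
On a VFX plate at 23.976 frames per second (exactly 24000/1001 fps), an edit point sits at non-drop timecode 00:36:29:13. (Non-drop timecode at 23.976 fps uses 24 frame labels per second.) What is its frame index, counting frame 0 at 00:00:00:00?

Total seconds to the label: (0 × 3600 + 36 × 60 + 29) = 2189.
Frame index = 2189 × 24 + 13 = 52549.

52549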